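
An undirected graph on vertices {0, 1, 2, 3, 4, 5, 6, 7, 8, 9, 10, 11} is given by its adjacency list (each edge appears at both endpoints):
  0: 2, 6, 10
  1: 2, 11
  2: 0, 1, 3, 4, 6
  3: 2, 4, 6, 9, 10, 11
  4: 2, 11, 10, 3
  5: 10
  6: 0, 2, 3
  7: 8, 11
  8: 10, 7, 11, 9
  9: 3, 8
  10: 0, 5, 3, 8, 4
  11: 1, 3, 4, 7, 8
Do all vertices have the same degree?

No

Degrees: 0:3, 1:2, 2:5, 3:6, 4:4, 5:1, 6:3, 7:2, 8:4, 9:2, 10:5, 11:5
Vertex 5 has degree 1 while 3 has degree 6, so the graph is not regular.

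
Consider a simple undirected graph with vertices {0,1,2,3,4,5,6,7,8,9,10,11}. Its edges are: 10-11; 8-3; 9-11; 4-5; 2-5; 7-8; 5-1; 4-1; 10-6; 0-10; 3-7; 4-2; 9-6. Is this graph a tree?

No

The graph has 12 vertices and 13 edges.
It is not connected, so it is not a tree.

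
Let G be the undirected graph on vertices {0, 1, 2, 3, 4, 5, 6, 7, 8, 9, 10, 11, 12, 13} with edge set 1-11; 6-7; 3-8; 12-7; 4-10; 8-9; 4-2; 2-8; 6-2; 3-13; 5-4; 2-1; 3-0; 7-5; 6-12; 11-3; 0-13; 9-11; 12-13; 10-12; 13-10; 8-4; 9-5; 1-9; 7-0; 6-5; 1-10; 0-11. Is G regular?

Yes

Degrees: 0:4, 1:4, 2:4, 3:4, 4:4, 5:4, 6:4, 7:4, 8:4, 9:4, 10:4, 11:4, 12:4, 13:4
All degrees equal 4; the graph is regular.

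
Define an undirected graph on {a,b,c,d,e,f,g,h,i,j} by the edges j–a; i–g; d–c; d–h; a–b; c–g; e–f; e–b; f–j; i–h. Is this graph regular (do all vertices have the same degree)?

Degrees: a:2, b:2, c:2, d:2, e:2, f:2, g:2, h:2, i:2, j:2
Every vertex has degree 2, so the graph is 2-regular.

Yes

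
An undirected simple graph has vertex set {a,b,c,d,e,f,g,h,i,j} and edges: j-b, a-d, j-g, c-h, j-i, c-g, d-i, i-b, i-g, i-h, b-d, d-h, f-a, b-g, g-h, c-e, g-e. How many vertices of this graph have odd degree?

Degrees: a:2, b:4, c:3, d:4, e:2, f:1, g:6, h:4, i:5, j:3
Odd-degree vertices: c, f, i, j.

4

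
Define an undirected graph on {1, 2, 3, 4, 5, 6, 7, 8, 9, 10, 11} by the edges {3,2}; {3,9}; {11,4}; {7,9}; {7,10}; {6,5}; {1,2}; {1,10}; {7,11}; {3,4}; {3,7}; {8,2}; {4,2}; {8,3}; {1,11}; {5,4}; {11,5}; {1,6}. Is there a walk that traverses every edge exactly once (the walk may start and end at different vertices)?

Degrees: 1:4, 2:4, 3:5, 4:4, 5:3, 6:2, 7:4, 8:2, 9:2, 10:2, 11:4
Odd-degree vertices: 3, 5 (2 total).
With 2 odd-degree vertices and all edges in one connected piece, an Eulerian trail exists (from 3 to 5).

Yes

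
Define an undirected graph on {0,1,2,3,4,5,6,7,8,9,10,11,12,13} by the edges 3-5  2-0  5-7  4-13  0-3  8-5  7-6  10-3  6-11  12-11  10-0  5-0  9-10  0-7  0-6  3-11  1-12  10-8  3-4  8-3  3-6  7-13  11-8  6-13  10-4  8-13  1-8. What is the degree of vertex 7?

Neighbors of 7: 0, 5, 6, 13.

4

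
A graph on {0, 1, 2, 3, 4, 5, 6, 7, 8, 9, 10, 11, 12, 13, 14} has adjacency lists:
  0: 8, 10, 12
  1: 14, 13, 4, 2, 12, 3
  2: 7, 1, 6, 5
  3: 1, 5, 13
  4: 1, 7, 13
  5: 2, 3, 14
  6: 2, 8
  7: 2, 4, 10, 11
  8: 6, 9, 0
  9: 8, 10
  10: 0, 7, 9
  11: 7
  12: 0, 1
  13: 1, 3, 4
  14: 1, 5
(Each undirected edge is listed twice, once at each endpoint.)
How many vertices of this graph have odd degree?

8

Degrees: 0:3, 1:6, 2:4, 3:3, 4:3, 5:3, 6:2, 7:4, 8:3, 9:2, 10:3, 11:1, 12:2, 13:3, 14:2
Odd-degree vertices: 0, 3, 4, 5, 8, 10, 11, 13.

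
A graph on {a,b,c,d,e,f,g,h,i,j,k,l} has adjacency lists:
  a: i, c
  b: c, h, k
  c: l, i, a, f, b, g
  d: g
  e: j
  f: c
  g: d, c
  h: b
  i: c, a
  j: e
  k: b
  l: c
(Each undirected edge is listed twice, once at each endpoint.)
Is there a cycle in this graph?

Yes

|V| = 12, |E| = 11, number of components = 2.
Since 11 > 12 - 2, a cycle must exist; for instance a-c-i-a.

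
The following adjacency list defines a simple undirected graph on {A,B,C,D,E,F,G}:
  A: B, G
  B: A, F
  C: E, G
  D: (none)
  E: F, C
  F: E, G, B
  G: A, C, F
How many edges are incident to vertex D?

0

D has no neighbors.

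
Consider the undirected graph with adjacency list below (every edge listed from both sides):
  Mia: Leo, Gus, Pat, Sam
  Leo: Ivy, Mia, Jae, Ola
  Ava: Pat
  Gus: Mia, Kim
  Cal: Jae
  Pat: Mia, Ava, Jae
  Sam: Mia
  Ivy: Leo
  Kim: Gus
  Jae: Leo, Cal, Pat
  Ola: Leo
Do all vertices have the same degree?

Degrees: Mia:4, Leo:4, Ava:1, Gus:2, Cal:1, Pat:3, Sam:1, Ivy:1, Kim:1, Jae:3, Ola:1
Degrees are not all equal (e.g. deg(Ava)=1 but deg(Mia)=4); not regular.

No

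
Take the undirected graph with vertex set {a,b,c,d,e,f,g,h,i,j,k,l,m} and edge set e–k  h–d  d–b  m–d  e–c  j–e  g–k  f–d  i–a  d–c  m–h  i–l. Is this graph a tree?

No

The graph has 13 vertices and 12 edges.
It splits into 2 components, so it cannot be a tree.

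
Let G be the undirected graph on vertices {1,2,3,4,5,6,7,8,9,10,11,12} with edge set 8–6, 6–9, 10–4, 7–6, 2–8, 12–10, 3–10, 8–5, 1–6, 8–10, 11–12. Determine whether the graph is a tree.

Yes

|V| = 12, |E| = 11.
Connected and |E| = |V| - 1, which characterizes a tree.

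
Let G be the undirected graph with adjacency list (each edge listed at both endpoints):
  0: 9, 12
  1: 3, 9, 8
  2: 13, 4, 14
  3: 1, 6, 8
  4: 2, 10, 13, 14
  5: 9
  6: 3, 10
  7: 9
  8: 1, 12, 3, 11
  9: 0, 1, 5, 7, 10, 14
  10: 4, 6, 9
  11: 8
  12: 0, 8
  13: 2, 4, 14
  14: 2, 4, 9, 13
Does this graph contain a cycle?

|V| = 15, |E| = 21, number of components = 1.
Since 21 > 15 - 1, a cycle must exist; for instance 0-9-1-8-12-0.

Yes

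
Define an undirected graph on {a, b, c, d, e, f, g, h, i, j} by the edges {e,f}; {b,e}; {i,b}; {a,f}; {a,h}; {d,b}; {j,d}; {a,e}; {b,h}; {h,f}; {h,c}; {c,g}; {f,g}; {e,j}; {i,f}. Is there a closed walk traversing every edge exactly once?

No

Degrees: a:3, b:4, c:2, d:2, e:4, f:5, g:2, h:4, i:2, j:2
a, f have odd degree; an Eulerian circuit needs every degree to be even, so none exists.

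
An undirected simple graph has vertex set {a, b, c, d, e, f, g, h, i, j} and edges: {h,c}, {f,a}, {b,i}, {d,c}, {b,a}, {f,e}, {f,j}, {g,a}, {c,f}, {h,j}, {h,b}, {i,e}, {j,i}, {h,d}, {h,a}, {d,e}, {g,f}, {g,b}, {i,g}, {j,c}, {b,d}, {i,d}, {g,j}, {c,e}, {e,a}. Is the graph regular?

Yes

Degrees: a:5, b:5, c:5, d:5, e:5, f:5, g:5, h:5, i:5, j:5
Every vertex has degree 5, so the graph is 5-regular.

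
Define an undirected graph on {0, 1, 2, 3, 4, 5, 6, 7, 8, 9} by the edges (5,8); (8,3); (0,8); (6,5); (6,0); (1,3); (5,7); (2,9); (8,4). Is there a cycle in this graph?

Yes

The graph has 10 vertices, 9 edges, and 2 connected components.
One cycle is 0-8-5-6-0.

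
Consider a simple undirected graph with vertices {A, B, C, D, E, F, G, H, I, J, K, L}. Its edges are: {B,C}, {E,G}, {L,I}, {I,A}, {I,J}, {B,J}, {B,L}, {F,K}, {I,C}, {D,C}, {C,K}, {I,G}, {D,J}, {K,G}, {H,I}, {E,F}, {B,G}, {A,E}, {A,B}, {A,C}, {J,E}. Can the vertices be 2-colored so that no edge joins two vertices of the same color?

A-C-I-A is an odd cycle (length 3), and a bipartite graph can contain only even cycles.

No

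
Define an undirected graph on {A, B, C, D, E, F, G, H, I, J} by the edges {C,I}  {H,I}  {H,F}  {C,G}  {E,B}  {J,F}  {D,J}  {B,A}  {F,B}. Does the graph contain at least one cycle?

No

|V| = 10, |E| = 9, number of components = 1.
Since 9 = 10 - 1, the graph is a forest and contains no cycle.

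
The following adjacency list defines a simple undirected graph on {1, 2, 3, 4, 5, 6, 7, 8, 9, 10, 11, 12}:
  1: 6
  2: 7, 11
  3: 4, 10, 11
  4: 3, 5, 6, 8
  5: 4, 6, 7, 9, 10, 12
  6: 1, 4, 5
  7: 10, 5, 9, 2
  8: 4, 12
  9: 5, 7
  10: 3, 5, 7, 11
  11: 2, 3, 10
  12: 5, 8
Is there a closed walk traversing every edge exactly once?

Degrees: 1:1, 2:2, 3:3, 4:4, 5:6, 6:3, 7:4, 8:2, 9:2, 10:4, 11:3, 12:2
Vertices with odd degree: 1, 3, 6, 11. An Eulerian circuit requires all degrees even.

No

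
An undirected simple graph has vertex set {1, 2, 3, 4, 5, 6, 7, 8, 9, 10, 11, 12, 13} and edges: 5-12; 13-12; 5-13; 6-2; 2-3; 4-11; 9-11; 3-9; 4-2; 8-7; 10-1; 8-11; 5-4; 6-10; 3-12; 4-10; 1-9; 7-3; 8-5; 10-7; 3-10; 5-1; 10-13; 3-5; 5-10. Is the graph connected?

A breadth-first search from 1 visits 1, 10, 5, 9, 13, 6, 7, 3, 4, 8, 12, 11, 2 — all 13 vertices — so the graph is connected.

Yes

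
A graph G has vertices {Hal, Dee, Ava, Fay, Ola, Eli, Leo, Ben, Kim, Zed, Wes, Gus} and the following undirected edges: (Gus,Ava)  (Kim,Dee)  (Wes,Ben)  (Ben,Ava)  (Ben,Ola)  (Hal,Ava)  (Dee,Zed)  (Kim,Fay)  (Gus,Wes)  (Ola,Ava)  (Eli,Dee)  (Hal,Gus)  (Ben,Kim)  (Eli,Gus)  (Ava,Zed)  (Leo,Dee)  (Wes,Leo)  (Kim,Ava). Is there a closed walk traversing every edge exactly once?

No

Degrees: Hal:2, Dee:4, Ava:6, Fay:1, Ola:2, Eli:2, Leo:2, Ben:4, Kim:4, Zed:2, Wes:3, Gus:4
Vertices with odd degree: Fay, Wes. An Eulerian circuit requires all degrees even.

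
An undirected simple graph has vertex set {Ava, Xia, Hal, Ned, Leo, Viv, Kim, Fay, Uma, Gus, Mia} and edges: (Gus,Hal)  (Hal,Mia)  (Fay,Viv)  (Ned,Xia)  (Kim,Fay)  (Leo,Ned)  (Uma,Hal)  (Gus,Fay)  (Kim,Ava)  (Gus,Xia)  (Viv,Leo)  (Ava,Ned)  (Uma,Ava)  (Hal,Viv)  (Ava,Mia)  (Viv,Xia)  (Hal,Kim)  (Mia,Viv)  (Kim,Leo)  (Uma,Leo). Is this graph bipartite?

No

The cycle Hal-Viv-Mia-Hal has length 3, which is odd, so the graph is not bipartite.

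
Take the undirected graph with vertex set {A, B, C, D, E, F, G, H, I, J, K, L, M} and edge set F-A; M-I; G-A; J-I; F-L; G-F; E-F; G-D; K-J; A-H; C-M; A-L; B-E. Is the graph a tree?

|V| = 13, |E| = 13.
It is not connected, so it is not a tree.

No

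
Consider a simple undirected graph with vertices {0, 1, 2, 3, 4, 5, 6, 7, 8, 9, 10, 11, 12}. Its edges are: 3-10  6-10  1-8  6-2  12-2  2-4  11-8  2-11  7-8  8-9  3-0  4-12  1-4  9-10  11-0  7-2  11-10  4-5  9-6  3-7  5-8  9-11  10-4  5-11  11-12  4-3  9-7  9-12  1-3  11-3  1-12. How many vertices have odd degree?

Degrees: 0:2, 1:4, 2:5, 3:6, 4:6, 5:3, 6:3, 7:4, 8:5, 9:6, 10:5, 11:8, 12:5
Odd-degree vertices: 2, 5, 6, 8, 10, 12.

6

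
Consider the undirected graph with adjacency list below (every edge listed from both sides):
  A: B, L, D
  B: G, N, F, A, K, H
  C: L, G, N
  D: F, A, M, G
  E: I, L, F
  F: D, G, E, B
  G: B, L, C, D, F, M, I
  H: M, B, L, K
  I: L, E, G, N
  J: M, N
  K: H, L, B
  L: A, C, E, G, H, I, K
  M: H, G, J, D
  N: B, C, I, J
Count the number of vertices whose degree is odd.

6

Degrees: A:3, B:6, C:3, D:4, E:3, F:4, G:7, H:4, I:4, J:2, K:3, L:7, M:4, N:4
Odd-degree vertices: A, C, E, G, K, L.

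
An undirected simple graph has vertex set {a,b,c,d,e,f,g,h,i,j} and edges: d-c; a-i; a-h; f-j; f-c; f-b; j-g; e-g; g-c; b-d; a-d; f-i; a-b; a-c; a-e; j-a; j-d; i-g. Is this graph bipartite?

No

The cycle a-d-j-a has length 3, which is odd, so the graph is not bipartite.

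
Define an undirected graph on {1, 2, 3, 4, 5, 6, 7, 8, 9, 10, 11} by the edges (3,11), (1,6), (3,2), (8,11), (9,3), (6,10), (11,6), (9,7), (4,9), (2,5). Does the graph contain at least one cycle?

No

The graph has 11 vertices, 10 edges, and 1 connected component.
Since 10 = 11 - 1, the graph is a forest and contains no cycle.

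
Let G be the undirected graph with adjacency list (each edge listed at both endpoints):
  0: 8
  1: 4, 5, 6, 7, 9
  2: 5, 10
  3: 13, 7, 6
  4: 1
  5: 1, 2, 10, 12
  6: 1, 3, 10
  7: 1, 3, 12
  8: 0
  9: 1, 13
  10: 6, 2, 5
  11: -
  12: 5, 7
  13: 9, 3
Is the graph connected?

Component: {11}
Component: {0, 8}
Component: {1, 2, 3, 4, 5, 6, 7, 9, 10, 12, 13}
No edge joins these 3 groups, so the graph is disconnected.

No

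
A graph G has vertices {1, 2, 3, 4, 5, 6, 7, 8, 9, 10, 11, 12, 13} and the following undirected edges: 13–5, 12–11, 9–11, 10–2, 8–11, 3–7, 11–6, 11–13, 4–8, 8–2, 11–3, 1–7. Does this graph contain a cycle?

The graph has 13 vertices, 12 edges, and 1 connected component.
A forest on 13 vertices with 1 component has exactly 12 edges, which matches — so no cycle.

No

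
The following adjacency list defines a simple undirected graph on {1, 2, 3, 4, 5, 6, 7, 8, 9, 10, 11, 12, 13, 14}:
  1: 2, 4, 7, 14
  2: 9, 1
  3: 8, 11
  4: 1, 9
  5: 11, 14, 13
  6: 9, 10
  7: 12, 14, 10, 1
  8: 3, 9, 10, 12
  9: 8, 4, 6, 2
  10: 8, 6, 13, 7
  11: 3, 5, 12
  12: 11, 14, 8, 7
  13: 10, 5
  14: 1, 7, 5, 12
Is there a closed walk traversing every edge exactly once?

No

Degrees: 1:4, 2:2, 3:2, 4:2, 5:3, 6:2, 7:4, 8:4, 9:4, 10:4, 11:3, 12:4, 13:2, 14:4
5, 11 have odd degree; an Eulerian circuit needs every degree to be even, so none exists.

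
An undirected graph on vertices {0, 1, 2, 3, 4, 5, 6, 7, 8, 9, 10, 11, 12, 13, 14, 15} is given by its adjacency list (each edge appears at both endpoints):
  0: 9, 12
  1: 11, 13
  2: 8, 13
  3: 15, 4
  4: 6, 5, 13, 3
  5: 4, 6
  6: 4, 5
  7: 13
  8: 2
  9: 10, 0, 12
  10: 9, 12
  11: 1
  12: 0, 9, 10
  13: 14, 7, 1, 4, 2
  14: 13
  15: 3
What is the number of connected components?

2

Component: {0, 9, 10, 12}
Component: {1, 2, 3, 4, 5, 6, 7, 8, 11, 13, 14, 15}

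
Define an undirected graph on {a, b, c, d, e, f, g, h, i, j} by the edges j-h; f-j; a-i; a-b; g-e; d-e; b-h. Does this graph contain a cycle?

The graph has 10 vertices, 7 edges, and 3 connected components.
Since 7 = 10 - 3, the graph is a forest and contains no cycle.

No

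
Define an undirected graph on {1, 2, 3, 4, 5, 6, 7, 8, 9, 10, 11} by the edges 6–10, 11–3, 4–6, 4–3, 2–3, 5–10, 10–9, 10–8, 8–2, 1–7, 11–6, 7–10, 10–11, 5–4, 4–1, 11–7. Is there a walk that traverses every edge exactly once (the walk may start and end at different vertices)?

No

Degrees: 1:2, 2:2, 3:3, 4:4, 5:2, 6:3, 7:3, 8:2, 9:1, 10:6, 11:4
Odd-degree vertices: 3, 6, 7, 9 (4 total).
An Eulerian trail requires 0 or 2 odd-degree vertices; here there are 4.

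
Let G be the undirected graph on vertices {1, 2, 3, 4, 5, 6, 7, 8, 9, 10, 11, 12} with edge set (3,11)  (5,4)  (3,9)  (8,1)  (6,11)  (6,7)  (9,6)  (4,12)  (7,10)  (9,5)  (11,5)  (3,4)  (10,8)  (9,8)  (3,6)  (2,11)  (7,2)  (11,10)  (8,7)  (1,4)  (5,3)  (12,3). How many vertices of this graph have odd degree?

2

Degrees: 1:2, 2:2, 3:6, 4:4, 5:4, 6:4, 7:4, 8:4, 9:4, 10:3, 11:5, 12:2
Odd-degree vertices: 10, 11.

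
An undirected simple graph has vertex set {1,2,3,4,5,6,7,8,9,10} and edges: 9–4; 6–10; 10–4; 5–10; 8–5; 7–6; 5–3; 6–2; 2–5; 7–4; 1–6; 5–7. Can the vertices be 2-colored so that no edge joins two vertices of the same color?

Partition the vertices as {4, 5, 6} vs {1, 2, 3, 7, 8, 9, 10}. Each listed edge has one endpoint in each part, so the graph is bipartite.

Yes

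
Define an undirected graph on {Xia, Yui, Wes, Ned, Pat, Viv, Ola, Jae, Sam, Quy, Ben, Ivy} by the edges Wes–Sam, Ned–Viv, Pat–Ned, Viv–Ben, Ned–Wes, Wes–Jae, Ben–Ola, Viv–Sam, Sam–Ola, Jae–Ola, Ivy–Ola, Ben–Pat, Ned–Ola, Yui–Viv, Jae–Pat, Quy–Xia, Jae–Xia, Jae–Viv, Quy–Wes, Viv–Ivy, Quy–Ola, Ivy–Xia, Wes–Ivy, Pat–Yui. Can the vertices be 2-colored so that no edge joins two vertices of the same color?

Yes

Partition the vertices as {Yui, Ned, Jae, Sam, Quy, Ben, Ivy} vs {Xia, Wes, Pat, Viv, Ola}. Each listed edge has one endpoint in each part, so the graph is bipartite.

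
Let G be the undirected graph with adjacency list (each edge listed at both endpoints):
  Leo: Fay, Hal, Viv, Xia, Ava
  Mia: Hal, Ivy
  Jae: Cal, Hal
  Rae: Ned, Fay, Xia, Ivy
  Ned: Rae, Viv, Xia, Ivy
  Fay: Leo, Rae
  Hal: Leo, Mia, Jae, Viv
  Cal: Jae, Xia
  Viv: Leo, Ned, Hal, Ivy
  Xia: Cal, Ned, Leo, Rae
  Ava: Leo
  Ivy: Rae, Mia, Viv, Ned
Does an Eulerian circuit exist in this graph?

No

Degrees: Leo:5, Mia:2, Jae:2, Rae:4, Ned:4, Fay:2, Hal:4, Cal:2, Viv:4, Xia:4, Ava:1, Ivy:4
Vertices with odd degree: Leo, Ava. An Eulerian circuit requires all degrees even.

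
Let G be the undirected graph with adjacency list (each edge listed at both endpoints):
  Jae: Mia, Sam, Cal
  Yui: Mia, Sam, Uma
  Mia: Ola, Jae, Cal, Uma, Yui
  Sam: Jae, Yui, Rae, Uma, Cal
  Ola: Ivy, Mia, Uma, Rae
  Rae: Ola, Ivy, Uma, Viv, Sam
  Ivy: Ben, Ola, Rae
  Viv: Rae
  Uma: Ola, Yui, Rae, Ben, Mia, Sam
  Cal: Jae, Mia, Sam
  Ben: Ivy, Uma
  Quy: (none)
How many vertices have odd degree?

8

Degrees: Jae:3, Yui:3, Mia:5, Sam:5, Ola:4, Rae:5, Ivy:3, Viv:1, Uma:6, Cal:3, Ben:2, Quy:0
Odd-degree vertices: Jae, Yui, Mia, Sam, Rae, Ivy, Viv, Cal.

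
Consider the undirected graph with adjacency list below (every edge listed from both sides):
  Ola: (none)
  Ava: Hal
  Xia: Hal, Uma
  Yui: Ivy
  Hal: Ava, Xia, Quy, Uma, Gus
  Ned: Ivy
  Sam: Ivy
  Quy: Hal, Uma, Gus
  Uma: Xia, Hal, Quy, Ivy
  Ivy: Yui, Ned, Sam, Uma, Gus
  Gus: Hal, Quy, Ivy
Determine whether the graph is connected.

Component: {Ola}
Component: {Ava, Xia, Yui, Hal, Ned, Sam, Quy, Uma, Ivy, Gus}
There are 2 separate components, so the graph is not connected.

No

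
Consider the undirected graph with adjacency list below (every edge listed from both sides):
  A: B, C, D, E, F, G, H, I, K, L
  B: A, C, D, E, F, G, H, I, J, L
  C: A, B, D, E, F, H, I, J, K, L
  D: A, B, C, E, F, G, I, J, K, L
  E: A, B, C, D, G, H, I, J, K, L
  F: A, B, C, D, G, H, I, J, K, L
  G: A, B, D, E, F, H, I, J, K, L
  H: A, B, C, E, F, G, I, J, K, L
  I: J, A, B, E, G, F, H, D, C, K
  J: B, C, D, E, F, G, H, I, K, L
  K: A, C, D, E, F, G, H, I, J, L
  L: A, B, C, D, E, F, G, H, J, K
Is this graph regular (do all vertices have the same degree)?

Degrees: A:10, B:10, C:10, D:10, E:10, F:10, G:10, H:10, I:10, J:10, K:10, L:10
All degrees equal 10; the graph is regular.

Yes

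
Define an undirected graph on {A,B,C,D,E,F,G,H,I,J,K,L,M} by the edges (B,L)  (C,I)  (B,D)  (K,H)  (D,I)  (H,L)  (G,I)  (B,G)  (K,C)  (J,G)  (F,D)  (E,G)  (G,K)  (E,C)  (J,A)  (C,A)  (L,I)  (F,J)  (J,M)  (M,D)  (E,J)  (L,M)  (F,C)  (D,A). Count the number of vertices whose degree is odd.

10

Degrees: A:3, B:3, C:5, D:5, E:3, F:3, G:5, H:2, I:4, J:5, K:3, L:4, M:3
Odd-degree vertices: A, B, C, D, E, F, G, J, K, M.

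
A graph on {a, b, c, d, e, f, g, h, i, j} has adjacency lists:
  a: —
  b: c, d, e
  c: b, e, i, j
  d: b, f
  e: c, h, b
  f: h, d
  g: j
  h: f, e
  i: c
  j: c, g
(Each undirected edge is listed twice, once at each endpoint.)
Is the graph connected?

No

Component: {a}
Component: {b, c, d, e, f, g, h, i, j}
No edge joins these 2 groups, so the graph is disconnected.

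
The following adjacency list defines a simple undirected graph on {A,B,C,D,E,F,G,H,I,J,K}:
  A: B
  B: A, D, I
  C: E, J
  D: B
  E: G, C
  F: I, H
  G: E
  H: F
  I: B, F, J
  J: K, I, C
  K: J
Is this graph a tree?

|V| = 11, |E| = 10.
It is connected with exactly 10 edges, hence acyclic — it is a tree.

Yes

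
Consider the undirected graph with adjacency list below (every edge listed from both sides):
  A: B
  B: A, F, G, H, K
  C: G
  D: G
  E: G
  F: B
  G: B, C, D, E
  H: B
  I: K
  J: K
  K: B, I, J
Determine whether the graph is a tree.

The graph has 11 vertices and 10 edges.
Connected and |E| = |V| - 1, which characterizes a tree.

Yes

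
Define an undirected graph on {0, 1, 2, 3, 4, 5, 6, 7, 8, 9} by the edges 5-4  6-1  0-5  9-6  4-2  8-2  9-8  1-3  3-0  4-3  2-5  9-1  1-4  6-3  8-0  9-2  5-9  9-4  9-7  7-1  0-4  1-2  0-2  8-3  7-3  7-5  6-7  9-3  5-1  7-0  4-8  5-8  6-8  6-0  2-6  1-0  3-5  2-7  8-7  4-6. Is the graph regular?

Yes

Degrees: 0:8, 1:8, 2:8, 3:8, 4:8, 5:8, 6:8, 7:8, 8:8, 9:8
Every vertex has degree 8, so the graph is 8-regular.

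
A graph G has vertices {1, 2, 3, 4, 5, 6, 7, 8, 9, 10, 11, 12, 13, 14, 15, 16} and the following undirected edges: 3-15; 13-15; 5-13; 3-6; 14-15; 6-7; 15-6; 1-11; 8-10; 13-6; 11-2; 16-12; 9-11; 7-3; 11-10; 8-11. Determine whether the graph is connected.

Component: {4}
Component: {12, 16}
Component: {1, 2, 8, 9, 10, 11}
Component: {3, 5, 6, 7, 13, 14, 15}
There are 4 separate components, so the graph is not connected.

No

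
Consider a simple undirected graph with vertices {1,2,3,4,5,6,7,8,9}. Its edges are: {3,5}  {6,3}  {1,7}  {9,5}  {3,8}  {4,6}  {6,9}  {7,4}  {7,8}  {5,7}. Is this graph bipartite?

No

5-7-4-6-9-5 is an odd cycle (length 5), and a bipartite graph can contain only even cycles.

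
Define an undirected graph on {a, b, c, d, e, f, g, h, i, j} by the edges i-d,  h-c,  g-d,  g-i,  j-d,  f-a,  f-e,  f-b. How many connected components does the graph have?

3

Component: {c, h}
Component: {a, b, e, f}
Component: {d, g, i, j}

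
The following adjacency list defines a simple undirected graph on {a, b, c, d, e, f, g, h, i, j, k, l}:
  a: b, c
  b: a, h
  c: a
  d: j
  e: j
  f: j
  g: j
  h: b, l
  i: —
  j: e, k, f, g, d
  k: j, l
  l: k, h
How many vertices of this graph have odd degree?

Degrees: a:2, b:2, c:1, d:1, e:1, f:1, g:1, h:2, i:0, j:5, k:2, l:2
Odd-degree vertices: c, d, e, f, g, j.

6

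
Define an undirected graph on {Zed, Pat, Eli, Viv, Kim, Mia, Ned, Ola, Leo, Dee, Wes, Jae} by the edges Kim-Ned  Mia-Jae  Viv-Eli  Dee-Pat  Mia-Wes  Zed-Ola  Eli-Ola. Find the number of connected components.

5

Component: {Leo}
Component: {Pat, Dee}
Component: {Kim, Ned}
Component: {Mia, Wes, Jae}
Component: {Zed, Eli, Viv, Ola}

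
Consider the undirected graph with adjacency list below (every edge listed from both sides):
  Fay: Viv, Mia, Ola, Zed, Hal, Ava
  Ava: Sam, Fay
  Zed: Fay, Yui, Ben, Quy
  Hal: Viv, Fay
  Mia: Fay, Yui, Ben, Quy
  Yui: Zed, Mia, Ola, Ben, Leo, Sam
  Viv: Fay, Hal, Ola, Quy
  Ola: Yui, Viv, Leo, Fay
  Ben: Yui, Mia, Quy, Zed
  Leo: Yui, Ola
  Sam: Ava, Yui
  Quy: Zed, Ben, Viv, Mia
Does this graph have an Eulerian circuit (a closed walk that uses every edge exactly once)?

Yes

Degrees: Fay:6, Ava:2, Zed:4, Hal:2, Mia:4, Yui:6, Viv:4, Ola:4, Ben:4, Leo:2, Sam:2, Quy:4
All degrees are even and the non-isolated vertices are connected — an Eulerian circuit exists.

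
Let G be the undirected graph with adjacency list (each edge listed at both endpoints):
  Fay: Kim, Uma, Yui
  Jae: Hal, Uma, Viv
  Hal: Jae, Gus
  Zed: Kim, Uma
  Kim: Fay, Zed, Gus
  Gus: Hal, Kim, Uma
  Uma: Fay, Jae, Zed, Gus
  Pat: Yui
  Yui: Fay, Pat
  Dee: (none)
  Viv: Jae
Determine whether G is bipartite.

Partition the vertices as {Hal, Kim, Uma, Yui, Dee, Viv} vs {Fay, Jae, Zed, Gus, Pat}. Each listed edge has one endpoint in each part, so the graph is bipartite.

Yes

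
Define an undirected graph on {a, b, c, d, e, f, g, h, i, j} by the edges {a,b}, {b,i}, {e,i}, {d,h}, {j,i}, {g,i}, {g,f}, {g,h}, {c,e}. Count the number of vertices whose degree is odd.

6

Degrees: a:1, b:2, c:1, d:1, e:2, f:1, g:3, h:2, i:4, j:1
Odd-degree vertices: a, c, d, f, g, j.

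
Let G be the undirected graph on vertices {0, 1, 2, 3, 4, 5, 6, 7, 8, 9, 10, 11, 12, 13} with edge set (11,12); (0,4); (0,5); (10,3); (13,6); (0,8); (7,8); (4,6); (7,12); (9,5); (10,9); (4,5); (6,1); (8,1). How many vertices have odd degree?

8

Degrees: 0:3, 1:2, 2:0, 3:1, 4:3, 5:3, 6:3, 7:2, 8:3, 9:2, 10:2, 11:1, 12:2, 13:1
Odd-degree vertices: 0, 3, 4, 5, 6, 8, 11, 13.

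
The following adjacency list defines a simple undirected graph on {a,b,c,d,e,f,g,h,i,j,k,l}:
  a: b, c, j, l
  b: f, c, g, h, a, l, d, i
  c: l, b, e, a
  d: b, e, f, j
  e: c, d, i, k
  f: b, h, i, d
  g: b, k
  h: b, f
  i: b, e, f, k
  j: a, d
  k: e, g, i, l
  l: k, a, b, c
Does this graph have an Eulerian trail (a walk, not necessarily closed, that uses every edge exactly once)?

Yes

Degrees: a:4, b:8, c:4, d:4, e:4, f:4, g:2, h:2, i:4, j:2, k:4, l:4
Odd-degree vertices: none (0 total).
The non-isolated vertices are connected and exactly 0 have odd degree, so an Eulerian trail exists.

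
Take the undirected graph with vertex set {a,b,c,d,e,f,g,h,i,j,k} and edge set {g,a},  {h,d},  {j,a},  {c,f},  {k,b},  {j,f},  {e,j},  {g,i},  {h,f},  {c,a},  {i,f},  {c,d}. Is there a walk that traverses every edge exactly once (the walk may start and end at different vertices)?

Degrees: a:3, b:1, c:3, d:2, e:1, f:4, g:2, h:2, i:2, j:3, k:1
Odd-degree vertices: a, b, c, e, j, k (6 total).
An Eulerian trail requires 0 or 2 odd-degree vertices; here there are 6.

No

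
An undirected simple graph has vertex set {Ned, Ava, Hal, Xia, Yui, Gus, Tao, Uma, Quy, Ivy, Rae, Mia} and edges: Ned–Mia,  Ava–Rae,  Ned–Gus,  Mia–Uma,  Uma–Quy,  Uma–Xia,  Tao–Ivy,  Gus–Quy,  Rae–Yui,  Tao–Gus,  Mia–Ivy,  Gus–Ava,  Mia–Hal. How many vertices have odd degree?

4

Degrees: Ned:2, Ava:2, Hal:1, Xia:1, Yui:1, Gus:4, Tao:2, Uma:3, Quy:2, Ivy:2, Rae:2, Mia:4
Odd-degree vertices: Hal, Xia, Yui, Uma.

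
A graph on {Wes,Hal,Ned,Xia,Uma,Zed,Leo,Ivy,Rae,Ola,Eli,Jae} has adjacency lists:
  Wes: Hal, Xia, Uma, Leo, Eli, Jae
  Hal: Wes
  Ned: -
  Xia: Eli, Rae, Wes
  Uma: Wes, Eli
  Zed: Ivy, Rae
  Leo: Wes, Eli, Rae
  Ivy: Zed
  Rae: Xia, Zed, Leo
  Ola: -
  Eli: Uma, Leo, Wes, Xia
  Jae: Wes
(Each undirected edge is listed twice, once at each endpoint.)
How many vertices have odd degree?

Degrees: Wes:6, Hal:1, Ned:0, Xia:3, Uma:2, Zed:2, Leo:3, Ivy:1, Rae:3, Ola:0, Eli:4, Jae:1
Odd-degree vertices: Hal, Xia, Leo, Ivy, Rae, Jae.

6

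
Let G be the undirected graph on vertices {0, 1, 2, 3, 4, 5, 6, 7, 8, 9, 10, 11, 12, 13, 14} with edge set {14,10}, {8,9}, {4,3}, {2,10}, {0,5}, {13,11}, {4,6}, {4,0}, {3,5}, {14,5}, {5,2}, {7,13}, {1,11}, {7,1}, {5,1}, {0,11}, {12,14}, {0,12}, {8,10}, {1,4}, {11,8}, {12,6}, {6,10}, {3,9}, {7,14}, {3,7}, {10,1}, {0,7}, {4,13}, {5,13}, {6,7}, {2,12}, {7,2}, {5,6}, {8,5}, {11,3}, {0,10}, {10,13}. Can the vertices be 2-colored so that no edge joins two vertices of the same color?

Yes

A valid 2-coloring puts {4, 5, 7, 9, 10, 11, 12} on one side and {0, 1, 2, 3, 6, 8, 13, 14} on the other; every edge crosses between the two sides.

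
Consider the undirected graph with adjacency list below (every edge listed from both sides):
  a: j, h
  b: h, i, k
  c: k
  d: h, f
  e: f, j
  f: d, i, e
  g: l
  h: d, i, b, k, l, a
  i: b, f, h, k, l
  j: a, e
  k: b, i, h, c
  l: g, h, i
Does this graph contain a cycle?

Yes

|V| = 12, |E| = 17, number of components = 1.
One cycle is h-i-b-h.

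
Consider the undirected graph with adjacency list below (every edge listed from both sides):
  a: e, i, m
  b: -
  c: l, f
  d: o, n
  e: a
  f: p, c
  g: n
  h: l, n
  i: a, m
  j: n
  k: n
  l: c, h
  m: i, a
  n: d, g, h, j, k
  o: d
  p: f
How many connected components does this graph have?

3

Component: {b}
Component: {a, e, i, m}
Component: {c, d, f, g, h, j, k, l, n, o, p}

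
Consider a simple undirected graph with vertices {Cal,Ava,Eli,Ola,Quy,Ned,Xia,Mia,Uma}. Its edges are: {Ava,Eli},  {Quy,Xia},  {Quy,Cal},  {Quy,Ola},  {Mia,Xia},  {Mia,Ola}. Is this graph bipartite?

Yes

Partition the vertices as {Eli, Quy, Ned, Mia, Uma} vs {Cal, Ava, Ola, Xia}. Each listed edge has one endpoint in each part, so the graph is bipartite.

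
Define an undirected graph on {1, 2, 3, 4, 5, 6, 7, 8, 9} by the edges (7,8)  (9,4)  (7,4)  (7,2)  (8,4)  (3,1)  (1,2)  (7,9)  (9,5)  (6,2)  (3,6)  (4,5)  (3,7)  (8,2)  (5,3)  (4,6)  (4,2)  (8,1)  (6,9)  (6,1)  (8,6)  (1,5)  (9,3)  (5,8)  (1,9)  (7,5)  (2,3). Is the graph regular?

Yes

Degrees: 1:6, 2:6, 3:6, 4:6, 5:6, 6:6, 7:6, 8:6, 9:6
Every vertex has degree 6, so the graph is 6-regular.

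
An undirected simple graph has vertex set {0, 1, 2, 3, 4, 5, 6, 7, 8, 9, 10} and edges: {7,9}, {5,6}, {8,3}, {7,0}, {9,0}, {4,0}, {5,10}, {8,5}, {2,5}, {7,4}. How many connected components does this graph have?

3

Component: {1}
Component: {0, 4, 7, 9}
Component: {2, 3, 5, 6, 8, 10}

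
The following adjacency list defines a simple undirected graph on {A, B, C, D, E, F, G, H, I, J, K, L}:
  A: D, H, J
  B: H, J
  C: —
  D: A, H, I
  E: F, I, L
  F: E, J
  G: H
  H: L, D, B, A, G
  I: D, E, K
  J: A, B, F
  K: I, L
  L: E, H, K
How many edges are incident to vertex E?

3

Neighbors of E: F, I, L.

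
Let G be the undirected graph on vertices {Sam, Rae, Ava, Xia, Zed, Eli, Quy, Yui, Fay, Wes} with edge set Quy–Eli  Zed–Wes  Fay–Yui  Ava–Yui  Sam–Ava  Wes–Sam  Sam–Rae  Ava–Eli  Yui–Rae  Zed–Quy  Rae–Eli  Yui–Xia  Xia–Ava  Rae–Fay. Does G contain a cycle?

|V| = 10, |E| = 14, number of components = 1.
One cycle is Sam-Rae-Eli-Quy-Zed-Wes-Sam.

Yes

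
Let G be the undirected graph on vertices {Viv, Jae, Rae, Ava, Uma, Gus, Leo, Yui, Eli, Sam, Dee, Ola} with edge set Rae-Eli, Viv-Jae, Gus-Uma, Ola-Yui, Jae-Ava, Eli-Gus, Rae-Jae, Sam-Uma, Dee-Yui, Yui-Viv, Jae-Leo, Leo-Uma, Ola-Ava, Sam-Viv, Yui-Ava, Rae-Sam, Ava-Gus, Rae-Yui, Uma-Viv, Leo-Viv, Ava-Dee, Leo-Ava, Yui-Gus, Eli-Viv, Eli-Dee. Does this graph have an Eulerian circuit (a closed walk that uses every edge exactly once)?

No

Degrees: Viv:6, Jae:4, Rae:4, Ava:6, Uma:4, Gus:4, Leo:4, Yui:6, Eli:4, Sam:3, Dee:3, Ola:2
Vertices with odd degree: Sam, Dee. An Eulerian circuit requires all degrees even.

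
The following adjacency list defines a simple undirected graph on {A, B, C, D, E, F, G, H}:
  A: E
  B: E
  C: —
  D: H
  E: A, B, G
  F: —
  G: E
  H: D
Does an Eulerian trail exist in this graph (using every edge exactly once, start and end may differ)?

Degrees: A:1, B:1, C:0, D:1, E:3, F:0, G:1, H:1
Odd-degree vertices: A, B, D, E, G, H (6 total).
With 6 odd-degree vertices (more than two), no single trail can use every edge.

No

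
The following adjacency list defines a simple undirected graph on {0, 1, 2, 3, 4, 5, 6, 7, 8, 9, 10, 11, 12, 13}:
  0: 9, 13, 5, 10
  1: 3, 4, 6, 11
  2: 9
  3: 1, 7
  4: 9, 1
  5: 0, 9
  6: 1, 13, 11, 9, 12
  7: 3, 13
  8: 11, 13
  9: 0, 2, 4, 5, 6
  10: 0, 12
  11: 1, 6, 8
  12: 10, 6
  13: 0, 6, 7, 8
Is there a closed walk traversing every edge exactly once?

No

Degrees: 0:4, 1:4, 2:1, 3:2, 4:2, 5:2, 6:5, 7:2, 8:2, 9:5, 10:2, 11:3, 12:2, 13:4
2, 6, 9, 11 have odd degree; an Eulerian circuit needs every degree to be even, so none exists.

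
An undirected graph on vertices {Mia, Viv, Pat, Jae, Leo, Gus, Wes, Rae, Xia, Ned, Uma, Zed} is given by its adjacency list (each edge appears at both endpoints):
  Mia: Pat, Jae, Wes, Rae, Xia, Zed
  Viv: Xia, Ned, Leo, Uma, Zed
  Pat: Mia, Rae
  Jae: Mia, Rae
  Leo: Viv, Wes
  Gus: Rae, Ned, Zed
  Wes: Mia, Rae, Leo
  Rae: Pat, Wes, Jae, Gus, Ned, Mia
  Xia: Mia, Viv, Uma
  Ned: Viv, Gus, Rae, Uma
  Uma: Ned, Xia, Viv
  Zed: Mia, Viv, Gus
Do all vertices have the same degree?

Degrees: Mia:6, Viv:5, Pat:2, Jae:2, Leo:2, Gus:3, Wes:3, Rae:6, Xia:3, Ned:4, Uma:3, Zed:3
Degrees are not all equal (e.g. deg(Pat)=2 but deg(Mia)=6); not regular.

No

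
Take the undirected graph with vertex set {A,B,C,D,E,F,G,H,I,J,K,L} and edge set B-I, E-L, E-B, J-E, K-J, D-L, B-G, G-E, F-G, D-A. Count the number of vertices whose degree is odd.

6

Degrees: A:1, B:3, C:0, D:2, E:4, F:1, G:3, H:0, I:1, J:2, K:1, L:2
Odd-degree vertices: A, B, F, G, I, K.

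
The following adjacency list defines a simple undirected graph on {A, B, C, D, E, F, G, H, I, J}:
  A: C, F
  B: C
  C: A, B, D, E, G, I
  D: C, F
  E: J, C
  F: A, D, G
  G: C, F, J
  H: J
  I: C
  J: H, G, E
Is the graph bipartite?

Partition the vertices as {C, F, J} vs {A, B, D, E, G, H, I}. Each listed edge has one endpoint in each part, so the graph is bipartite.

Yes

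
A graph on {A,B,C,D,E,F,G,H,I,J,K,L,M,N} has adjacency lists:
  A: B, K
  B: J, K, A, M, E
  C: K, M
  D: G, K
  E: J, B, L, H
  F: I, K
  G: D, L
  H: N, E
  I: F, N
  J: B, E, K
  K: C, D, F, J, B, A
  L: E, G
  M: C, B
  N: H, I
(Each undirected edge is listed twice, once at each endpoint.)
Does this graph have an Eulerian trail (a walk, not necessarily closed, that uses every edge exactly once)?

Yes

Degrees: A:2, B:5, C:2, D:2, E:4, F:2, G:2, H:2, I:2, J:3, K:6, L:2, M:2, N:2
Odd-degree vertices: B, J (2 total).
With 2 odd-degree vertices and all edges in one connected piece, an Eulerian trail exists (from B to J).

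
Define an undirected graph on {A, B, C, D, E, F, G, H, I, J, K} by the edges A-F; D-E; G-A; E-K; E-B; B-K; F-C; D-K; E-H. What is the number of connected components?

4

Component: {I}
Component: {J}
Component: {A, C, F, G}
Component: {B, D, E, H, K}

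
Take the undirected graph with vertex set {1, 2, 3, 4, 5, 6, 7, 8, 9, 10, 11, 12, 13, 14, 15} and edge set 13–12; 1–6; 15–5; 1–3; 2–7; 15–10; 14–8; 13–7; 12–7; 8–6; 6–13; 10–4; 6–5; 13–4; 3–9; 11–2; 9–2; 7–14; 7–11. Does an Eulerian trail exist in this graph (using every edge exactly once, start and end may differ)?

Yes

Degrees: 1:2, 2:3, 3:2, 4:2, 5:2, 6:4, 7:5, 8:2, 9:2, 10:2, 11:2, 12:2, 13:4, 14:2, 15:2
Odd-degree vertices: 2, 7 (2 total).
The non-isolated vertices are connected and exactly 2 have odd degree, so an Eulerian trail exists (from 2 to 7).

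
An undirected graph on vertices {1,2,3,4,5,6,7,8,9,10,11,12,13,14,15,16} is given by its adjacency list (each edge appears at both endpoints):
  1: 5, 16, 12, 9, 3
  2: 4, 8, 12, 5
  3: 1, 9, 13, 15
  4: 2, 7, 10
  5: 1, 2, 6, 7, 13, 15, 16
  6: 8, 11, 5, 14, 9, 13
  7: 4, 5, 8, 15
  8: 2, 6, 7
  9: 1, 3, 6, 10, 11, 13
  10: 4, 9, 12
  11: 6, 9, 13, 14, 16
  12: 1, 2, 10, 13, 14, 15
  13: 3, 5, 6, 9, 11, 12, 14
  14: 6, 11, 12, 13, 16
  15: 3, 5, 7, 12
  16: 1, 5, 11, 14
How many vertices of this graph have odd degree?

Degrees: 1:5, 2:4, 3:4, 4:3, 5:7, 6:6, 7:4, 8:3, 9:6, 10:3, 11:5, 12:6, 13:7, 14:5, 15:4, 16:4
Odd-degree vertices: 1, 4, 5, 8, 10, 11, 13, 14.

8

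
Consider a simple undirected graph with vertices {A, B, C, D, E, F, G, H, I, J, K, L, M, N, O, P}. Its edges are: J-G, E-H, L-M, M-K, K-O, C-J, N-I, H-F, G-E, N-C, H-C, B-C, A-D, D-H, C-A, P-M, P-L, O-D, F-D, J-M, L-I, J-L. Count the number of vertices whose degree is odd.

Degrees: A:2, B:1, C:5, D:4, E:2, F:2, G:2, H:4, I:2, J:4, K:2, L:4, M:4, N:2, O:2, P:2
Odd-degree vertices: B, C.

2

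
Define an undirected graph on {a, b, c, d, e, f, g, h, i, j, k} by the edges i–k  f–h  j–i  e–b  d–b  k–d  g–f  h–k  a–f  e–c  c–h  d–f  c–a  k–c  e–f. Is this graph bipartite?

h-c-k-h is an odd cycle (length 3), and a bipartite graph can contain only even cycles.

No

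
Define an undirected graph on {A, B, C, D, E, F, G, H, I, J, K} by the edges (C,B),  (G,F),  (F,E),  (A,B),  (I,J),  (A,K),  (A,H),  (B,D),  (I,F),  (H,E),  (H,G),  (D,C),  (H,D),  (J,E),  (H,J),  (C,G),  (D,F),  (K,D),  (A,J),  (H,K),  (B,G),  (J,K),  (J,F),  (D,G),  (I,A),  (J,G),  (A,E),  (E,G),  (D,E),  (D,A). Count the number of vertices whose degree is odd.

Degrees: A:7, B:4, C:3, D:8, E:6, F:5, G:7, H:6, I:3, J:7, K:4
Odd-degree vertices: A, C, F, G, I, J.

6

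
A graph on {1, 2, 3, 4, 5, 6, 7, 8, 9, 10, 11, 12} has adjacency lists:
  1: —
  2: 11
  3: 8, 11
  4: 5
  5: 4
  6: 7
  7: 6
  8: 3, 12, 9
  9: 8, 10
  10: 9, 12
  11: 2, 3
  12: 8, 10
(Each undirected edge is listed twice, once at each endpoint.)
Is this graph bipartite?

A valid 2-coloring puts {1, 5, 7, 8, 10, 11} on one side and {2, 3, 4, 6, 9, 12} on the other; every edge crosses between the two sides.

Yes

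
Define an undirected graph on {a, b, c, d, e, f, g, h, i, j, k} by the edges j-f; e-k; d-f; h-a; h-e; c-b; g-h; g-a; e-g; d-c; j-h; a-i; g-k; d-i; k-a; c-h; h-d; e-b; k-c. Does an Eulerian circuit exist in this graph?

Degrees: a:4, b:2, c:4, d:4, e:4, f:2, g:4, h:6, i:2, j:2, k:4
All degrees are even and the non-isolated vertices are connected — an Eulerian circuit exists.

Yes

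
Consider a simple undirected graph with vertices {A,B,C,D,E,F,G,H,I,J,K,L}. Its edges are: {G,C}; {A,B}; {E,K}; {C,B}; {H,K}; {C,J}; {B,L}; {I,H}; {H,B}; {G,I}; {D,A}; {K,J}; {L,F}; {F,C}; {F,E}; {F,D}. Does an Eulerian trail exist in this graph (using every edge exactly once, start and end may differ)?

Yes

Degrees: A:2, B:4, C:4, D:2, E:2, F:4, G:2, H:3, I:2, J:2, K:3, L:2
Odd-degree vertices: H, K (2 total).
With 2 odd-degree vertices and all edges in one connected piece, an Eulerian trail exists (from H to K).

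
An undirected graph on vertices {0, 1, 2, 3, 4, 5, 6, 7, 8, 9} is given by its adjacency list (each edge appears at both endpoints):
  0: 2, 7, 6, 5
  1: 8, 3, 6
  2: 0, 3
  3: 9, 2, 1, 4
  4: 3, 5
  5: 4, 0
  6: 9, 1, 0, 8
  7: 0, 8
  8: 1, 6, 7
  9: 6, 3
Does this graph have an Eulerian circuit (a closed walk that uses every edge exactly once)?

Degrees: 0:4, 1:3, 2:2, 3:4, 4:2, 5:2, 6:4, 7:2, 8:3, 9:2
1, 8 have odd degree; an Eulerian circuit needs every degree to be even, so none exists.

No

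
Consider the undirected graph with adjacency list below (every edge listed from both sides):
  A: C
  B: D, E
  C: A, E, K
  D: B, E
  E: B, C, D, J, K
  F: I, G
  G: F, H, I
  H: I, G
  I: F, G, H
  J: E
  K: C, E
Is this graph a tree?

The graph has 11 vertices and 13 edges.
It is not connected, so it is not a tree.

No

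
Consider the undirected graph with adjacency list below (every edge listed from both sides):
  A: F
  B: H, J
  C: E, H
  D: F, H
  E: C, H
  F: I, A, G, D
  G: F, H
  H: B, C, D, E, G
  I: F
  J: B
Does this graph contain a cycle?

|V| = 10, |E| = 11, number of components = 1.
One cycle is H-C-E-H.

Yes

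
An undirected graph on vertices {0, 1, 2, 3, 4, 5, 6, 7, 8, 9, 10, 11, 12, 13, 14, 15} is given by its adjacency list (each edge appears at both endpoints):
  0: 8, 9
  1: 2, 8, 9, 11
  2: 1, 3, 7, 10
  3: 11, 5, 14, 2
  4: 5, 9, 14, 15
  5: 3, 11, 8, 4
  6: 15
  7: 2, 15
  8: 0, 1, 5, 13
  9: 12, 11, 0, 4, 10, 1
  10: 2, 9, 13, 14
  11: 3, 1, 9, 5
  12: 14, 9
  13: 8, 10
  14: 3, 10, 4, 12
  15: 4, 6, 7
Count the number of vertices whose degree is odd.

Degrees: 0:2, 1:4, 2:4, 3:4, 4:4, 5:4, 6:1, 7:2, 8:4, 9:6, 10:4, 11:4, 12:2, 13:2, 14:4, 15:3
Odd-degree vertices: 6, 15.

2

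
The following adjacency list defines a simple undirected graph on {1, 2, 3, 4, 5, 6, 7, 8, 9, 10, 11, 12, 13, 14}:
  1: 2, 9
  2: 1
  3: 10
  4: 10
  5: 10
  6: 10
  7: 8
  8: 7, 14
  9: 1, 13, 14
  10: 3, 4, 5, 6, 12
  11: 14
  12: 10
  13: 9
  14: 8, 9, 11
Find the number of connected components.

2

Component: {3, 4, 5, 6, 10, 12}
Component: {1, 2, 7, 8, 9, 11, 13, 14}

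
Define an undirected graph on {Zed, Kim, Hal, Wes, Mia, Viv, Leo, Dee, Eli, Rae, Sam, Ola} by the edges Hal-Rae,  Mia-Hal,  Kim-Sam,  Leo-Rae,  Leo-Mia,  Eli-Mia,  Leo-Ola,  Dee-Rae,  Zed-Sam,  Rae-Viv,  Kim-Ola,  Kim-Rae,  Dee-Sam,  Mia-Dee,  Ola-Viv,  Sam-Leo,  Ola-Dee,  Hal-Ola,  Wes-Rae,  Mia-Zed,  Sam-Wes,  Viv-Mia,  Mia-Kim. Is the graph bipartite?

Partition the vertices as {Mia, Rae, Sam, Ola} vs {Zed, Kim, Hal, Wes, Viv, Leo, Dee, Eli}. Each listed edge has one endpoint in each part, so the graph is bipartite.

Yes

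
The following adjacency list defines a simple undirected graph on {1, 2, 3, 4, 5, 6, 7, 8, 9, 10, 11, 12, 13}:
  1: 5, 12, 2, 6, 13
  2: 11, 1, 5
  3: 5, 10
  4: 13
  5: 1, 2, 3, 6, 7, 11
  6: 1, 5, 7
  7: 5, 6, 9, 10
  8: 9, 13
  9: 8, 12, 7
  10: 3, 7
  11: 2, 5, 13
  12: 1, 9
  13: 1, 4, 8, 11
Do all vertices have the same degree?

No

Degrees: 1:5, 2:3, 3:2, 4:1, 5:6, 6:3, 7:4, 8:2, 9:3, 10:2, 11:3, 12:2, 13:4
Vertex 4 has degree 1 while 5 has degree 6, so the graph is not regular.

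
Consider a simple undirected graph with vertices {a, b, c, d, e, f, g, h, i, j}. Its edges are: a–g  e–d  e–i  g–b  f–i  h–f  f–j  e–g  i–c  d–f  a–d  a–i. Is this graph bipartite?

Yes

Partition the vertices as {d, g, h, i, j} vs {a, b, c, e, f}. Each listed edge has one endpoint in each part, so the graph is bipartite.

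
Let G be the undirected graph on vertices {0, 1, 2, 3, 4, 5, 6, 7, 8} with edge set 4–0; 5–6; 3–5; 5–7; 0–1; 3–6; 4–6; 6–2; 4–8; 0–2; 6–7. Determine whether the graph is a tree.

No

|V| = 9, |E| = 11.
A tree on 9 vertices has exactly 8 edges; this graph has 11, so it contains a cycle and is not a tree.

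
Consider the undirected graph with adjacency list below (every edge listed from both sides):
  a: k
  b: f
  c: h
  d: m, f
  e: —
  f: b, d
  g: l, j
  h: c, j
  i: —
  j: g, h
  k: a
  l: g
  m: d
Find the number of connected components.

5

Component: {e}
Component: {i}
Component: {a, k}
Component: {b, d, f, m}
Component: {c, g, h, j, l}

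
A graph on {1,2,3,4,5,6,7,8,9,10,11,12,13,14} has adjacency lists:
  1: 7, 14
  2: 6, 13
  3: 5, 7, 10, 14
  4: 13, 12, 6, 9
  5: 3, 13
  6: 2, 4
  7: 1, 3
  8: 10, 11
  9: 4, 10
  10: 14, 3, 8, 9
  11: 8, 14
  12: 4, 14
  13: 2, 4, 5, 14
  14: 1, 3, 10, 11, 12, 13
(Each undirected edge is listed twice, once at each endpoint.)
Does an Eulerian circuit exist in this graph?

Degrees: 1:2, 2:2, 3:4, 4:4, 5:2, 6:2, 7:2, 8:2, 9:2, 10:4, 11:2, 12:2, 13:4, 14:6
Every vertex has even degree and the edges form a single connected piece, so an Eulerian circuit exists.

Yes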